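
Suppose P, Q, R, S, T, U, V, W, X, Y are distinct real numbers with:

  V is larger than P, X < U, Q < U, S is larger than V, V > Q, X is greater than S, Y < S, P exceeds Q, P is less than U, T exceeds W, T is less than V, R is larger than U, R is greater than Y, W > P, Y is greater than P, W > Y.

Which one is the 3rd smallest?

Chaining the given pairs: Q < P < Y < W < T < V < S < X < U < R.
The 3rd smallest is Y.

Y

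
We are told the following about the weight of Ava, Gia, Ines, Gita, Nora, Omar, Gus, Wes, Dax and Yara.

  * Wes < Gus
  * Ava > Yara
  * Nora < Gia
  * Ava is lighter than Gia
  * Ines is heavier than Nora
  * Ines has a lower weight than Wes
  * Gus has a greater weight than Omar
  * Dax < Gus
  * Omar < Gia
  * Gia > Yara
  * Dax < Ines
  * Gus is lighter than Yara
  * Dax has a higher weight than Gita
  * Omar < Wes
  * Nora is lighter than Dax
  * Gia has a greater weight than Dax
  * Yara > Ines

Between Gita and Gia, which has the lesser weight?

The relevant relations are Gita < Dax; Dax < Ines; Ines < Wes; Wes < Gus; Gus < Yara; Yara < Ava; Ava < Gia.
Together: Gita < Dax < Ines < Wes < Gus < Yara < Ava < Gia.
So Gita < Gia; Gita is the lighter of the two.

Gita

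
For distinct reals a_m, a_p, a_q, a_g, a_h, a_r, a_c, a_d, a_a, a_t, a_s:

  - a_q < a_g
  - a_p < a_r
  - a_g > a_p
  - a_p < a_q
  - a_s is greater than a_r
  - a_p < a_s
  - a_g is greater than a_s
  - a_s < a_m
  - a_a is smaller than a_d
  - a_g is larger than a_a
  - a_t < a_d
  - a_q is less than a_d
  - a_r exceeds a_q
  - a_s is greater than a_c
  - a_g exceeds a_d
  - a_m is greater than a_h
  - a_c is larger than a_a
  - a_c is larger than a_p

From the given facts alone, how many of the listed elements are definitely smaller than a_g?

8

Directly below a_g: a_a, a_p, a_q, a_s, a_d.
One step further: a_c, a_r, a_t (8 so far).
No other element is forced below a_g by the given relations, so the count is 8.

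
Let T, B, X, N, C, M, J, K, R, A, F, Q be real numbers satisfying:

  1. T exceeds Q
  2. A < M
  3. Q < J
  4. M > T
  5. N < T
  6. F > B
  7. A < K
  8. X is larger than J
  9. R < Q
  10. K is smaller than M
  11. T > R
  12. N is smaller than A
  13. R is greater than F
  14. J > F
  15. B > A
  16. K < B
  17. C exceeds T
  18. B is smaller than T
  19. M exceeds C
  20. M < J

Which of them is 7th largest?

R

Chaining the given pairs: N < A < K < B < F < R < Q < T < C < M < J < X.
The 7th largest is R.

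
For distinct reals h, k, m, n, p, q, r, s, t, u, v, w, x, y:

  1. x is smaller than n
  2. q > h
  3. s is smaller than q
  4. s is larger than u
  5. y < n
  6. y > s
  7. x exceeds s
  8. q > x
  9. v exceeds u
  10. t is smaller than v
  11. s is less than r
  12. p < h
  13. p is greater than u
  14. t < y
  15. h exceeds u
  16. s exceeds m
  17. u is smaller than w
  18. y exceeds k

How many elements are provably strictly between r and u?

Chaining upward from u reaches: s, p, w, y, x, h, n, v, q.
Chaining downward from r reaches: m, s.
Strictly between u and r are those in both lists: s — 1 element.

1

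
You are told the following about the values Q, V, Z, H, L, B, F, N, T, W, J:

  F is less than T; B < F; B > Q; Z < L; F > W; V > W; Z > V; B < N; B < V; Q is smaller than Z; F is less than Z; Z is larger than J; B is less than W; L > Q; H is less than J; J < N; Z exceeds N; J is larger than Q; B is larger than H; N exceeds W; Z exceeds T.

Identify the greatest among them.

L

H is not greatest since H < B; Q is not greatest since Q < Z; B is not greatest since B < N; W is not greatest since W < F; F is not greatest since F < Z; J is not greatest since J < Z; V is not greatest since V < Z; T is not greatest since T < Z; N is not greatest since N < Z; Z is not greatest since Z < L.
Only L has nothing above it, so L is the greatest.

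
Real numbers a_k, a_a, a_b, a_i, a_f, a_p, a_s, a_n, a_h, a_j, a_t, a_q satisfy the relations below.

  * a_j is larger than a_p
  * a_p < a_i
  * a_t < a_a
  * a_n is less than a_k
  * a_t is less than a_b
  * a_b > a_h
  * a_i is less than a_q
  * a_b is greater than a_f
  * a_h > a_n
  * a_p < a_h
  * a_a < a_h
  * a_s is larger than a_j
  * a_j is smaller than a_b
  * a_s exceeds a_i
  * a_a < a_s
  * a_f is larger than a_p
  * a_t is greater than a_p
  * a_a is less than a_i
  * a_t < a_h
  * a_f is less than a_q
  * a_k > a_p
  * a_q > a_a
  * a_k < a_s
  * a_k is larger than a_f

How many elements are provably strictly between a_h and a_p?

The relations place a_p below a_h. An element lies strictly between them when it is forced above a_p and also forced below a_h.
Above a_p: {a_f, a_t, a_a, a_j, a_b, a_i, a_k, a_s, a_q}. Below a_h: {a_n, a_t, a_a}.
Intersection: {a_t, a_a} — 2.

2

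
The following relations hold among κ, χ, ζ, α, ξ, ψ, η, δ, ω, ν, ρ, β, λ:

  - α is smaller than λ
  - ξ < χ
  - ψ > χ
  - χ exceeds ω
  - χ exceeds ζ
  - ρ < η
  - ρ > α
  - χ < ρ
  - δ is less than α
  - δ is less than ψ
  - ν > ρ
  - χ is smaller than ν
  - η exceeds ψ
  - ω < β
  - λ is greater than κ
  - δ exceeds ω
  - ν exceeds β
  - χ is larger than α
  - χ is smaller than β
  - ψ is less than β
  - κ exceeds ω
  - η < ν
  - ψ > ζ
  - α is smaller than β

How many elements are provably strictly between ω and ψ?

The relations place ω below ψ. An element lies strictly between them when it is forced above ω and also forced below ψ.
Above ω: {δ, α, χ, ρ, η, β, κ, ν, λ}. Below ψ: {ζ, ξ, δ, α, χ}.
Intersection: {δ, α, χ} — 3.

3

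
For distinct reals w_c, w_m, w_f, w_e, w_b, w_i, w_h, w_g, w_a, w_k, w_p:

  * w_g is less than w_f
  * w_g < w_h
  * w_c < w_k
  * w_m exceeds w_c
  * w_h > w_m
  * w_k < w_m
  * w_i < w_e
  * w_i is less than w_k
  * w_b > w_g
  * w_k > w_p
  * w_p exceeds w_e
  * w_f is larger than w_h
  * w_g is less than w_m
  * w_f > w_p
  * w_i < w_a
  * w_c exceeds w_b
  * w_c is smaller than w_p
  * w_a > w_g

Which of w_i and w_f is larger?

Chaining the given relations: w_i < w_e < w_p < w_k < w_m < w_h < w_f.
So w_i < w_f; w_f is the larger of the two.

w_f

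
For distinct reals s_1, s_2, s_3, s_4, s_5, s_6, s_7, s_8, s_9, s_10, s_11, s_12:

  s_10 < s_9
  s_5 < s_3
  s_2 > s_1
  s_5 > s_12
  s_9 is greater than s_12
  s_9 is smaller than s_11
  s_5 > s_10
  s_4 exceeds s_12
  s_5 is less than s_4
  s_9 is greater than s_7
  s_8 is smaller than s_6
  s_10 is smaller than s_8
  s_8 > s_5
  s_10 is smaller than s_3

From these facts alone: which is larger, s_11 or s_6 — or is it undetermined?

Following every chain through s_11: below s_11 we get s_10, s_12, s_7, s_9.
s_6 is not reached, and no chain runs the other way from s_6 to s_11.
So the given relations leave the order of s_11 and s_6 undetermined.

undetermined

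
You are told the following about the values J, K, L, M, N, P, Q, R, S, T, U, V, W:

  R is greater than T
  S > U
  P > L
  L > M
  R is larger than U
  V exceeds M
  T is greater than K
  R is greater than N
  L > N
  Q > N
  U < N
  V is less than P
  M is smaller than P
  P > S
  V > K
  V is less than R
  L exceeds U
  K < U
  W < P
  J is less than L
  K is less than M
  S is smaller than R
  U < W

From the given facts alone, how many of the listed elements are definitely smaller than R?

7

The elements the relations force below R are K, M, U, T, N, S, V — no chain reaches any other.
That is 7.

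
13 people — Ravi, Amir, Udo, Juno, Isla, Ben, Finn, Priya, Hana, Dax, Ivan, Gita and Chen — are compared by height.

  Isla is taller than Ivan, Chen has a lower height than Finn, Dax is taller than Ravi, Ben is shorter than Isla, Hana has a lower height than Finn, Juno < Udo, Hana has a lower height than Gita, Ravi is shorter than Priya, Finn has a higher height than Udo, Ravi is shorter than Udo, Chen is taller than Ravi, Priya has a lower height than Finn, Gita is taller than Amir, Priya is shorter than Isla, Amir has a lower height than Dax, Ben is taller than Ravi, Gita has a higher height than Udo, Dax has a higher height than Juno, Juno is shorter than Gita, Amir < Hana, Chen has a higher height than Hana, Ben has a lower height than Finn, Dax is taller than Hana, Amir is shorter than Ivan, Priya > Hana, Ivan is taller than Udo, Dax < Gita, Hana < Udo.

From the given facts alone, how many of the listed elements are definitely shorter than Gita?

Directly below Gita: Amir, Juno, Hana, Dax, Udo.
One step further: Ravi (6 so far).
Nothing else is reachable below Gita; 6 in all.

6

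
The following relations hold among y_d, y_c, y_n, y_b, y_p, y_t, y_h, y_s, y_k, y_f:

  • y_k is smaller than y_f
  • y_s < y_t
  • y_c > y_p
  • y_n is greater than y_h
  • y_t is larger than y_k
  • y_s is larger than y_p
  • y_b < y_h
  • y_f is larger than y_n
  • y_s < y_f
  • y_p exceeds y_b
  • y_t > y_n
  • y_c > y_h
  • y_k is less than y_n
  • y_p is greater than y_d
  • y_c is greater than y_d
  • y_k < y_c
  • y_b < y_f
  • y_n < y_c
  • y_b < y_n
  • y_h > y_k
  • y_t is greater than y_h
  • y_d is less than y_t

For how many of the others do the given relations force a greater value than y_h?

4

The elements the relations force above y_h are y_n, y_c, y_t, y_f — no chain reaches any other.
That is 4.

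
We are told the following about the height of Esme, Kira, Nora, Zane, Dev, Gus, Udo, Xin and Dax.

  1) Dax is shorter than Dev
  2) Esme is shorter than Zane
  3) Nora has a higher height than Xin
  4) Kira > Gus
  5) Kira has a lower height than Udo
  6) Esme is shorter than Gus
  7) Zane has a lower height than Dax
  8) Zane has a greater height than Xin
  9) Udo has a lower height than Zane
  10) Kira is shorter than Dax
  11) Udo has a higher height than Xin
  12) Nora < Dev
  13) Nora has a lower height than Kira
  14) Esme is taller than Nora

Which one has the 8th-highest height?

The consecutive relations fix a unique order: Xin < Nora < Esme < Gus < Kira < Udo < Zane < Dax < Dev.
Counting 8 from the largest end gives Nora.

Nora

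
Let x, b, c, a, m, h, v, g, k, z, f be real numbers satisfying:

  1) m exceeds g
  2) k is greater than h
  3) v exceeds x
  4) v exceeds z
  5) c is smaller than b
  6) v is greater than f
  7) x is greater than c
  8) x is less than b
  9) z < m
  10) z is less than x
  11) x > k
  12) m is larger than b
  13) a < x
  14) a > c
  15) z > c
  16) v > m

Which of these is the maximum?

f is not greatest since f < v; c is not greatest since c < a; h is not greatest since h < k; a is not greatest since a < x; k is not greatest since k < x; z is not greatest since z < x; g is not greatest since g < m; x is not greatest since x < v; b is not greatest since b < m; m is not greatest since m < v.
Only v has nothing above it, so v is the maximum.

v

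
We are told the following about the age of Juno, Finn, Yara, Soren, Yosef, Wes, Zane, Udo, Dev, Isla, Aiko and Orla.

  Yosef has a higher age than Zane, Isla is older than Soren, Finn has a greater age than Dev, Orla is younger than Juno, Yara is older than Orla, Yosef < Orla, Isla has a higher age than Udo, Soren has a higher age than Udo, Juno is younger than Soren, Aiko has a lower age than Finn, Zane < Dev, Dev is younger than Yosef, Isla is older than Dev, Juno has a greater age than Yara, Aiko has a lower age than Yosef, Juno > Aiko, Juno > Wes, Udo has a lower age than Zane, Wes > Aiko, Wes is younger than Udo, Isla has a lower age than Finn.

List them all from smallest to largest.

Aiko < Wes < Udo < Zane < Dev < Yosef < Orla < Yara < Juno < Soren < Isla < Finn

Nothing is placed below Aiko, so it is least; from there Aiko < Wes; Wes < Udo; Udo < Zane; Zane < Dev; Dev < Yosef; Yosef < Orla; Orla < Yara; Yara < Juno; Juno < Soren; Soren < Isla; Isla < Finn, each given directly.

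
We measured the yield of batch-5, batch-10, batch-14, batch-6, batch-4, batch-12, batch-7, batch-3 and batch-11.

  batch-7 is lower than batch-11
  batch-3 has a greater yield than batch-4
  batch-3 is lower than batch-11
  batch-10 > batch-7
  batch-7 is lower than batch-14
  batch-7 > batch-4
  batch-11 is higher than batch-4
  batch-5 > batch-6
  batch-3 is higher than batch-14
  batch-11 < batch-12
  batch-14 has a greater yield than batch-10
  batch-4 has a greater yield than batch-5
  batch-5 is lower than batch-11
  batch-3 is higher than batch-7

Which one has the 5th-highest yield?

batch-10

The consecutive relations fix a unique order: batch-6 < batch-5 < batch-4 < batch-7 < batch-10 < batch-14 < batch-3 < batch-11 < batch-12.
The 5th largest is batch-10.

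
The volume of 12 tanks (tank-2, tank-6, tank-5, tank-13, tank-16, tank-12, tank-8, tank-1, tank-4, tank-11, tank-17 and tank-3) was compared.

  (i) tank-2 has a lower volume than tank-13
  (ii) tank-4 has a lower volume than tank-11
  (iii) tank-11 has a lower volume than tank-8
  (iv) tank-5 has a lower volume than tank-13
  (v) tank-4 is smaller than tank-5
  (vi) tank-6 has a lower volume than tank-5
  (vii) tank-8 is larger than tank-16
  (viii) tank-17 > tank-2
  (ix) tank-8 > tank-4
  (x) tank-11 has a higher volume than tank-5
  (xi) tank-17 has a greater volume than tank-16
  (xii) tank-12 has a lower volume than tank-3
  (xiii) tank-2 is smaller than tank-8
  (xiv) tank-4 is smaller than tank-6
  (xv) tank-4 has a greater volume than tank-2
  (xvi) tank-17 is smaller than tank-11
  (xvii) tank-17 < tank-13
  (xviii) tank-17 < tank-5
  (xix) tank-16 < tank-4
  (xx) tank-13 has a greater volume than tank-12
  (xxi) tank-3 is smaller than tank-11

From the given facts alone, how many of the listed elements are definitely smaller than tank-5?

From tank-5 the given relations immediately reach tank-17, tank-4, tank-6.
From those, tank-16, tank-2 — 5 in total.
Nothing else is reachable below tank-5; 5 in all.

5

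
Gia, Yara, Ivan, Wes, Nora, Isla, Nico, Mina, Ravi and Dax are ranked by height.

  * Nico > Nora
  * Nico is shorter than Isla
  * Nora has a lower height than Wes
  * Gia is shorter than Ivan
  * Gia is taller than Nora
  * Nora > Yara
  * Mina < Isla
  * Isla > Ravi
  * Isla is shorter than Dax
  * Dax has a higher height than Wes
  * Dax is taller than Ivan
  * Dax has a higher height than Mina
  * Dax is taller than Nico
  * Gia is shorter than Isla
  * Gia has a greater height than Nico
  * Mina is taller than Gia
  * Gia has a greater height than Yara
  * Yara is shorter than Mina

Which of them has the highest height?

Dax

Yara is not greatest since Yara < Nora; Nora is not greatest since Nora < Nico; Wes is not greatest since Wes < Dax; Nico is not greatest since Nico < Isla; Gia is not greatest since Gia < Ivan; Ravi is not greatest since Ravi < Isla; Ivan is not greatest since Ivan < Dax; Mina is not greatest since Mina < Dax; Isla is not greatest since Isla < Dax.
Only Dax has nothing above it, so Dax is the highest height.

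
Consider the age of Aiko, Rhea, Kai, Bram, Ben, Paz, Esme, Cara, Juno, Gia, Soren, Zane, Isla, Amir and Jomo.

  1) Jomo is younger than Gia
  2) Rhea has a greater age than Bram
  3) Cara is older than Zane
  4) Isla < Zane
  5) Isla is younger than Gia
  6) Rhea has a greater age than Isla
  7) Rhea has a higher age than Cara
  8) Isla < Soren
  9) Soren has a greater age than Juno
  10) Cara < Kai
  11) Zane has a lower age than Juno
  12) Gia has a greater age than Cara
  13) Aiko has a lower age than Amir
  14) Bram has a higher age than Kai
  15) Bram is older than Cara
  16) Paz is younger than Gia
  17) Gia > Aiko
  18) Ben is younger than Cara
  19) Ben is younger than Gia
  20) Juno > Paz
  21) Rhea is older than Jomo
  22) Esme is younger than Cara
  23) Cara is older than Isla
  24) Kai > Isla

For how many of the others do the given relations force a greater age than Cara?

Directly above Cara: Kai, Gia, Bram, Rhea.
No other element is forced above Cara by the given relations, so the count is 4.

4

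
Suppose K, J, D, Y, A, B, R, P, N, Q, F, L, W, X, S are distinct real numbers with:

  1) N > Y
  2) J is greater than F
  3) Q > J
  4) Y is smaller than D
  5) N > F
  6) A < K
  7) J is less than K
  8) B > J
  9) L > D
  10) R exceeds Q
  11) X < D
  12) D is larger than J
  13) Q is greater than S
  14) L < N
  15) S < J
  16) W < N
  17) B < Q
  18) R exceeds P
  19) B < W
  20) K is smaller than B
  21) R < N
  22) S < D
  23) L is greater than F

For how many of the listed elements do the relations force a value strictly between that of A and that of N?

5

The relations place A below N. An element lies strictly between them when it is forced above A and also forced below N.
Above A: {K, B, Q, W, R}. Below N: {F, Y, S, J, X, D, L, K, B, Q, W, P, R}.
Intersection: {K, B, Q, W, R} — 5.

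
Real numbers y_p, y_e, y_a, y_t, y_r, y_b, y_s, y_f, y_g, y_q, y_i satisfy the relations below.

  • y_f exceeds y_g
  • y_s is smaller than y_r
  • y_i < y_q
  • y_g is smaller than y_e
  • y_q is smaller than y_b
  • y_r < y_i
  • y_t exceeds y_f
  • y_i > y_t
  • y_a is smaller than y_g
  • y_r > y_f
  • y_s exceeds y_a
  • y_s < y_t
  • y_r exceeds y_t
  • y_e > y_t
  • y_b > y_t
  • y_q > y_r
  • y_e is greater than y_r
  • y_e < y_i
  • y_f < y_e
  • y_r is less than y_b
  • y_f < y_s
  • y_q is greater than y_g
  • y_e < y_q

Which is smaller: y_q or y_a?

Following the relations from y_a: y_a < y_g < y_f < y_s < y_t < y_r < y_i < y_q.
So y_a < y_q; y_a is the smaller of the two.

y_a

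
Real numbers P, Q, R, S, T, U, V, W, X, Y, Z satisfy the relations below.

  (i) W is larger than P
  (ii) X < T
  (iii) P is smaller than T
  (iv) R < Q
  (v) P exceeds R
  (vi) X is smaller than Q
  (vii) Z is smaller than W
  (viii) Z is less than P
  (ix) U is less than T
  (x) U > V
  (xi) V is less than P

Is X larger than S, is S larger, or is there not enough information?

Following every chain through S: nothing is chained to S.
X is not reached, and no chain runs the other way from X to S.
So the given relations leave the order of S and X undetermined.

undetermined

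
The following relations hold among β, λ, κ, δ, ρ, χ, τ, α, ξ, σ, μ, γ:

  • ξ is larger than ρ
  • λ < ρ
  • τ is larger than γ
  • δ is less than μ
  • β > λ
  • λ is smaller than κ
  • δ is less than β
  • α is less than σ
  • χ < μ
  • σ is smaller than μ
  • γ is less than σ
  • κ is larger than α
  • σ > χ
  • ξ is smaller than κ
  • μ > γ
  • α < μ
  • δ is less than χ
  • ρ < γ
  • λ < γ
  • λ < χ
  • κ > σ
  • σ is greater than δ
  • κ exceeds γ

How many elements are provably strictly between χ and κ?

1

Chaining upward from χ reaches: σ, μ.
Chaining downward from κ reaches: λ, ρ, γ, ξ, δ, α, σ.
Strictly between χ and κ are those in both lists: σ — 1 element.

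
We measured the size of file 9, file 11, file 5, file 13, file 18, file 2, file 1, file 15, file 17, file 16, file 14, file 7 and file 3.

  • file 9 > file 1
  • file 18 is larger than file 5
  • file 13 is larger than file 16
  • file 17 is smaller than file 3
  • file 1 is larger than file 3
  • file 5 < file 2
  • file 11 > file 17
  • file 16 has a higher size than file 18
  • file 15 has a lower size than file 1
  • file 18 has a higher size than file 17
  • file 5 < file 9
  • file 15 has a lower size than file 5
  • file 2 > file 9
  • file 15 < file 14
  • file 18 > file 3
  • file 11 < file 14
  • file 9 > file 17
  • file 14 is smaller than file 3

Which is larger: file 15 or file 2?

file 2

file 15 < file 14 and file 14 < file 3 give file 15 < file 3.
With file 3 < file 1: file 15 < file 14 < file 3 < file 1.
Then file 1 < file 9 extends the chain to file 9.
Then file 9 < file 2 extends the chain to file 2.
So file 15 < file 2; file 2 is the larger of the two.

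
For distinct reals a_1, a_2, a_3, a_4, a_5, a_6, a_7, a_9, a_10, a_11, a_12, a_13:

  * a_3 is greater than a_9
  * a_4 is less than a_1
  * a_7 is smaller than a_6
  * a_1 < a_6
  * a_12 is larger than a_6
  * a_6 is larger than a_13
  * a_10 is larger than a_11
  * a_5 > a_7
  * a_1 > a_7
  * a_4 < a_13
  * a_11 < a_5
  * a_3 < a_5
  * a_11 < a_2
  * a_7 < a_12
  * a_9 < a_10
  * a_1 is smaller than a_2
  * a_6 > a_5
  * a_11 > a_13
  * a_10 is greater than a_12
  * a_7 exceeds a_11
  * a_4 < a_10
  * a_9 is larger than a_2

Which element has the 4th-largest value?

Chaining the given pairs: a_4 < a_13 < a_11 < a_7 < a_1 < a_2 < a_9 < a_3 < a_5 < a_6 < a_12 < a_10.
The 4th largest is a_5.

a_5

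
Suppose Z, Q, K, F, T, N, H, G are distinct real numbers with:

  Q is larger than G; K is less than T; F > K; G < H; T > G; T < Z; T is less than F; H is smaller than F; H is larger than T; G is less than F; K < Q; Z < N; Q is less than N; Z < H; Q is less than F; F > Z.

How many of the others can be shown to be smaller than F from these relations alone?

From F the given relations immediately reach K, G, Q, T, Z, H.
Nothing else is reachable below F; 6 in all.

6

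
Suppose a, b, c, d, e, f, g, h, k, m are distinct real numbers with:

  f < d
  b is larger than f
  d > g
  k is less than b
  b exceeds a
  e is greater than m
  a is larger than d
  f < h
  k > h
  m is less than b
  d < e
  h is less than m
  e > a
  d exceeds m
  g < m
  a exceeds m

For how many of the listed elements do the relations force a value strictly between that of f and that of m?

The relations place f below m. An element lies strictly between them when it is forced above f and also forced below m.
Above f: {h, k, d, a, e, b}. Below m: {g, h}.
Intersection: {h} — 1.

1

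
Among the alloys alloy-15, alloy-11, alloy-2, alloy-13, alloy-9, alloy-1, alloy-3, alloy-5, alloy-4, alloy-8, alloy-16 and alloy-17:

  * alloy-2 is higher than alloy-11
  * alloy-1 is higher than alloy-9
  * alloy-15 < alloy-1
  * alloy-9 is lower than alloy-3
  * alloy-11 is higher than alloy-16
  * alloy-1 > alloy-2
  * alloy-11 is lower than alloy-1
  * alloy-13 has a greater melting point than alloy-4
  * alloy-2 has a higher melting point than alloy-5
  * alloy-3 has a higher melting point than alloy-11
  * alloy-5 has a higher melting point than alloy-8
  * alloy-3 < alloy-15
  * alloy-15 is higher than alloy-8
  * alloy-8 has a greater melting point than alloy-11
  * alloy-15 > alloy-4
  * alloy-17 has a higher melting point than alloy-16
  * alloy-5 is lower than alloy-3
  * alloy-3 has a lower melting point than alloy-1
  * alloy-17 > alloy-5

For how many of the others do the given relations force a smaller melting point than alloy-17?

The elements the relations force below alloy-17 are alloy-16, alloy-11, alloy-8, alloy-5 — no chain reaches any other.
That is 4.

4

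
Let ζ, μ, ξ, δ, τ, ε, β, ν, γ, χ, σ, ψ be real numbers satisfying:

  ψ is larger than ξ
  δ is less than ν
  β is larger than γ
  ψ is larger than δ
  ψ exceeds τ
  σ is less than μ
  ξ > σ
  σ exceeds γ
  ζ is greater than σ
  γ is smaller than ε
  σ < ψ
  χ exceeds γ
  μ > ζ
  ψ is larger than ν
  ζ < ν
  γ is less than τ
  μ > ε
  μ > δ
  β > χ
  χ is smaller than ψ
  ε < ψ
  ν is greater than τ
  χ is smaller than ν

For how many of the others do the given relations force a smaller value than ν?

6

The elements the relations force below ν are γ, χ, σ, δ, τ, ζ — no chain reaches any other.
That is 6.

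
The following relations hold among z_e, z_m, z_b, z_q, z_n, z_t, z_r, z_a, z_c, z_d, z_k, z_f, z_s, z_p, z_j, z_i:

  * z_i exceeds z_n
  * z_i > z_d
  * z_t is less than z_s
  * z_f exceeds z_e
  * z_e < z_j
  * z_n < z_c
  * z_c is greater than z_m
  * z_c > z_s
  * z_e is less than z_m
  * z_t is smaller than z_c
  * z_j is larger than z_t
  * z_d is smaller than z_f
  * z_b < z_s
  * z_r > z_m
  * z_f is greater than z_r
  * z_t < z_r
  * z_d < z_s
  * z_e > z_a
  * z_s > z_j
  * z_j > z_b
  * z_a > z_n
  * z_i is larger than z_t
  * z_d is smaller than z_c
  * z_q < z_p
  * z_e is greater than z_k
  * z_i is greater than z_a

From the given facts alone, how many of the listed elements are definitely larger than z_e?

Directly above z_e: z_m, z_f, z_j.
One step further: z_r, z_s, z_c (6 so far).
No other element is forced above z_e by the given relations, so the count is 6.

6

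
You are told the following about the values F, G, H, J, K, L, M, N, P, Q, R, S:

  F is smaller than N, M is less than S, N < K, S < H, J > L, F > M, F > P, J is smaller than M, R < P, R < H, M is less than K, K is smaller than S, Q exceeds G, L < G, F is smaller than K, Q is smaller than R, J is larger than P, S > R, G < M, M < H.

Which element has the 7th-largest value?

J

The consecutive relations fix a unique order: L < G < Q < R < P < J < M < F < N < K < S < H.
Counting 7 from the largest end gives J.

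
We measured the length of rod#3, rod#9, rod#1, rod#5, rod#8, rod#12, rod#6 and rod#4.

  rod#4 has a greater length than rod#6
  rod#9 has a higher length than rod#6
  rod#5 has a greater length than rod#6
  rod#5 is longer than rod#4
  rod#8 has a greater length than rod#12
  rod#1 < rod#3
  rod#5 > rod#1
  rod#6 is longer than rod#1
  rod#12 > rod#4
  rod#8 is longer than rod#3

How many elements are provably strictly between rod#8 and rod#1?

The relations place rod#1 below rod#8. An element lies strictly between them when it is forced above rod#1 and also forced below rod#8.
Above rod#1: {rod#6, rod#4, rod#5, rod#12, rod#3, rod#9}. Below rod#8: {rod#6, rod#4, rod#12, rod#3}.
Intersection: {rod#6, rod#4, rod#12, rod#3} — 4.

4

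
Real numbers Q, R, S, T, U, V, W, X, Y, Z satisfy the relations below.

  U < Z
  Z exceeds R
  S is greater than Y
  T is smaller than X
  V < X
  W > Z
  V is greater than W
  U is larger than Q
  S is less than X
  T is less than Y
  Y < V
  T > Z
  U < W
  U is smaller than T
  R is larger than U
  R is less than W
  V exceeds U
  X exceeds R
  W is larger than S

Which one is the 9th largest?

U

Chaining the given pairs: Q < U < R < Z < T < Y < S < W < V < X.
The 9th largest is U.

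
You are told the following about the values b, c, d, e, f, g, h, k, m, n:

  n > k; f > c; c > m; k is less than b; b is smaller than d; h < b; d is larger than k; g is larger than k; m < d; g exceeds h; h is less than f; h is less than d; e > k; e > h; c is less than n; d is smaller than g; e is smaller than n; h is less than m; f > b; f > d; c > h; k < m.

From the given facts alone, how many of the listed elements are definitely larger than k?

8

The elements the relations force above k are m, e, b, d, g, c, f, n — no chain reaches any other.
That is 8.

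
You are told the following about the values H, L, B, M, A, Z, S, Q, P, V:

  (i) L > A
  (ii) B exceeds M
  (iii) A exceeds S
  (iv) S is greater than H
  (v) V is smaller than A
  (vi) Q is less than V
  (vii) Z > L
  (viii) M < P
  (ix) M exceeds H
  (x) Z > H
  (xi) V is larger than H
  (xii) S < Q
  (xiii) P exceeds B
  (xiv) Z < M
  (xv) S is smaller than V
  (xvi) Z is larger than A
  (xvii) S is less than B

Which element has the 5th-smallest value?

Piecing the relations together gives one ordering: H < S < Q < V < A < L < Z < M < B < P.
The 5th smallest is A.

A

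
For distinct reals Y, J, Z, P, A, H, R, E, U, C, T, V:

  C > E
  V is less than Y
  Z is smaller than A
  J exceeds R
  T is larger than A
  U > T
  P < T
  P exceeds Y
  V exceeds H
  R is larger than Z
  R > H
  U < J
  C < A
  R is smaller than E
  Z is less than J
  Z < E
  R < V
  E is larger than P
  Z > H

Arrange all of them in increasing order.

The consecutive links are each given: H < Z; Z < R; R < V; V < Y; Y < P; P < E; E < C; C < A; A < T; T < U; U < J.

H < Z < R < V < Y < P < E < C < A < T < U < J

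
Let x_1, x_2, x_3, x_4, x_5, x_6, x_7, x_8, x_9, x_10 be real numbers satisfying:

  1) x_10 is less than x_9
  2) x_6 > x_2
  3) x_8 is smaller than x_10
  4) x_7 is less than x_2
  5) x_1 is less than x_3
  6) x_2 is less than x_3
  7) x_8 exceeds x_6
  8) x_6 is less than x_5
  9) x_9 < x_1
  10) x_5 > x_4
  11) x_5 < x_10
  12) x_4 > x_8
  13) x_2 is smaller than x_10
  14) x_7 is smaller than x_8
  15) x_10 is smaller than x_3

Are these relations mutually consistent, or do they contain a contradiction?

The single ordering x_7 < x_2 < x_6 < x_8 < x_4 < x_5 < x_10 < x_9 < x_1 < x_3 satisfies every listed relation, so no contradiction arises.

consistent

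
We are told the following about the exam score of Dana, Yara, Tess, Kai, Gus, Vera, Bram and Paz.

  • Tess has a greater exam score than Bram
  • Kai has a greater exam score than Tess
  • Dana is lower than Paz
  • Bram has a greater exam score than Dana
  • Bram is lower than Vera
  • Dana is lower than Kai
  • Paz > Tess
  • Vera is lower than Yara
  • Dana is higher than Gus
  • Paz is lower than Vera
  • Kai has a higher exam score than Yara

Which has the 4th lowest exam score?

Tess

Chaining the given pairs: Gus < Dana < Bram < Tess < Paz < Vera < Yara < Kai.
Counting 4 from the smallest end gives Tess.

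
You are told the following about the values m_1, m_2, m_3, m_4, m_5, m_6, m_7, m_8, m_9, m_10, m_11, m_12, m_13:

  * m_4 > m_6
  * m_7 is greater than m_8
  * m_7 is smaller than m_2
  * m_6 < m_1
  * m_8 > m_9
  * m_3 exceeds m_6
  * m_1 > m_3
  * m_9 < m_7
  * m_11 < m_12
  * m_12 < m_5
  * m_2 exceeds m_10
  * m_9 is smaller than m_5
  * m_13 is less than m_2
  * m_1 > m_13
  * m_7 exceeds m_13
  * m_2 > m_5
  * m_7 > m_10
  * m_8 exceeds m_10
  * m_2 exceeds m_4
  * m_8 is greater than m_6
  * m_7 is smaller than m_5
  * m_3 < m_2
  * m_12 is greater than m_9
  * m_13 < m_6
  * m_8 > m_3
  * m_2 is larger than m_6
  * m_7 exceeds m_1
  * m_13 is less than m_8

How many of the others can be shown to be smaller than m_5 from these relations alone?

10

From m_5 the given relations immediately reach m_9, m_12, m_7.
From those, m_13, m_11, m_10, m_1, m_8 — 8 in total.
From those, m_6, m_3 — 10 in total.
No other element is forced below m_5 by the given relations, so the count is 10.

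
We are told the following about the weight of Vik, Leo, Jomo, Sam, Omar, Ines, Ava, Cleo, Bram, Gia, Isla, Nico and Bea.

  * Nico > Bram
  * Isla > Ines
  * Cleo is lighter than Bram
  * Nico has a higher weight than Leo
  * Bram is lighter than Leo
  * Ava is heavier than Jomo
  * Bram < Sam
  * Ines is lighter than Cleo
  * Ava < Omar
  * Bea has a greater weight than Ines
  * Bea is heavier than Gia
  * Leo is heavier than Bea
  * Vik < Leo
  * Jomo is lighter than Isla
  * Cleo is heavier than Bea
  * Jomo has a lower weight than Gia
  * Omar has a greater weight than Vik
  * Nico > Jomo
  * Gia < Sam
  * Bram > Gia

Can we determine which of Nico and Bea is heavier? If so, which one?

Nico

Bea < Cleo and Cleo < Bram give Bea < Bram.
With Bram < Leo: Bea < Cleo < Bram < Leo.
Then Leo < Nico extends the chain to Nico.
So Nico is heavier.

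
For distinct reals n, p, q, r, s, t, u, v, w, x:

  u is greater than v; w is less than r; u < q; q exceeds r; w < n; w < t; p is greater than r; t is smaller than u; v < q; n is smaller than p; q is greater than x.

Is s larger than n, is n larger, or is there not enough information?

Following every chain through s: nothing is chained to s.
n is not reached, and no chain runs the other way from n to s.
So the given relations leave the order of s and n undetermined.

undetermined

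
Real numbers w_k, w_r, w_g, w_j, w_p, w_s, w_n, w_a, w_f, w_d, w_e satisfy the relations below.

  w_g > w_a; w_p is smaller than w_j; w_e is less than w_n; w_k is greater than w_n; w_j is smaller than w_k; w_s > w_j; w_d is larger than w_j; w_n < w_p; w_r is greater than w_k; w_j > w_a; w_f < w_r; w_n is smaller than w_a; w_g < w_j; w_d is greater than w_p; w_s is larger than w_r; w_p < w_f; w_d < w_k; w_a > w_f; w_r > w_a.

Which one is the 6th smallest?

The consecutive relations fix a unique order: w_e < w_n < w_p < w_f < w_a < w_g < w_j < w_d < w_k < w_r < w_s.
The 6th smallest is w_g.

w_g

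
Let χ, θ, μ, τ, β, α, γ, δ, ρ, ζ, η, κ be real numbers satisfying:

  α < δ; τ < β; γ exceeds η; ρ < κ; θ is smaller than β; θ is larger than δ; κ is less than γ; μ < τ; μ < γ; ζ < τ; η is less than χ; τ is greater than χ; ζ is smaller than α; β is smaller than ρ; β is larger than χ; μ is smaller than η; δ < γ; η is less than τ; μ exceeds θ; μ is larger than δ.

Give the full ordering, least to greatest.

ζ < α < δ < θ < μ < η < χ < τ < β < ρ < κ < γ

Nothing is placed below ζ, so it is least; from there ζ < α; α < δ; δ < θ; θ < μ; μ < η; η < χ; χ < τ; τ < β; β < ρ; ρ < κ; κ < γ, each given directly.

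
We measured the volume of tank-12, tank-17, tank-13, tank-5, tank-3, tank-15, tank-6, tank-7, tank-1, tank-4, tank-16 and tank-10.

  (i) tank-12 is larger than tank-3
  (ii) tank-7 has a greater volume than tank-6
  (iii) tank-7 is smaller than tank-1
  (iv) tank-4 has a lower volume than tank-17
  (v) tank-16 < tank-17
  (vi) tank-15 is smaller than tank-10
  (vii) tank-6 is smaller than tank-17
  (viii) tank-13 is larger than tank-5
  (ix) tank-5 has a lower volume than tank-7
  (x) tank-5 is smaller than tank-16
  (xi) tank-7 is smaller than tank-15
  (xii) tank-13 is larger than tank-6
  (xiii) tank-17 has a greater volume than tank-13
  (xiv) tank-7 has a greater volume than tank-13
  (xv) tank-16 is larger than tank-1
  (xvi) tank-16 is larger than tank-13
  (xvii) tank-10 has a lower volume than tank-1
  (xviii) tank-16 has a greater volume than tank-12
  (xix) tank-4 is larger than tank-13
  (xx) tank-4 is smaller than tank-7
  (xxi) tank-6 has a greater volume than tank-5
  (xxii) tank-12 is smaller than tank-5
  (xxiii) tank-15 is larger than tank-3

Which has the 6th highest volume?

The consecutive relations fix a unique order: tank-3 < tank-12 < tank-5 < tank-6 < tank-13 < tank-4 < tank-7 < tank-15 < tank-10 < tank-1 < tank-16 < tank-17.
The 6th largest is tank-7.

tank-7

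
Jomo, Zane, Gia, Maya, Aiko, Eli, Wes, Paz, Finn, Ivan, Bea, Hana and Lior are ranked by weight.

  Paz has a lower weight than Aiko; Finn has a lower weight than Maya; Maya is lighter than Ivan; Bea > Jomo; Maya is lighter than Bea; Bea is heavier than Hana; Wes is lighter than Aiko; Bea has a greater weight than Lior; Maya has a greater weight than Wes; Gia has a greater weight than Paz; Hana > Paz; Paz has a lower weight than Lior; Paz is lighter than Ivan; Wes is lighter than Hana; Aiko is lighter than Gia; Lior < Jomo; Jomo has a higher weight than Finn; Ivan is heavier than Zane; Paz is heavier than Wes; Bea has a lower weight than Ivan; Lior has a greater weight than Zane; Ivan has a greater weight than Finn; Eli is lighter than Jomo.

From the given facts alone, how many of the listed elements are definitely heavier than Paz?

7

Directly above Paz: Aiko, Hana, Gia, Lior, Ivan.
One step further: Jomo, Bea (7 so far).
Nothing else is reachable above Paz; 7 in all.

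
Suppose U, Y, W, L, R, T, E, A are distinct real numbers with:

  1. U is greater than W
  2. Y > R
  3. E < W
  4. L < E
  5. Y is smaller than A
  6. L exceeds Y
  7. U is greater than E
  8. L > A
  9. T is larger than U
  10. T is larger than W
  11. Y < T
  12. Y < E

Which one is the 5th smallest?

E

The consecutive relations fix a unique order: R < Y < A < L < E < W < U < T.
Counting 5 from the smallest end gives E.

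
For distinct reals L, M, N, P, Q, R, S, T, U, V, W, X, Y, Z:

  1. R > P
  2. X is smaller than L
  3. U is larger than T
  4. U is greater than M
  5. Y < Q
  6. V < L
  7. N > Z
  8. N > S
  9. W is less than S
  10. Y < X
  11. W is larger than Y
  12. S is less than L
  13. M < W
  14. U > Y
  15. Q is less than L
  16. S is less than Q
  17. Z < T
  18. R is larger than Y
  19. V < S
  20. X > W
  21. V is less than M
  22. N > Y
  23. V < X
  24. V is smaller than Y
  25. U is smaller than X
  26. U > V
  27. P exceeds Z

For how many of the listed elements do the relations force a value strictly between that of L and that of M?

5

The relations place M below L. An element lies strictly between them when it is forced above M and also forced below L.
Above M: {U, W, S, N, X, Q}. Below L: {V, Z, Y, T, U, W, S, X, Q}.
Intersection: {U, W, S, X, Q} — 5.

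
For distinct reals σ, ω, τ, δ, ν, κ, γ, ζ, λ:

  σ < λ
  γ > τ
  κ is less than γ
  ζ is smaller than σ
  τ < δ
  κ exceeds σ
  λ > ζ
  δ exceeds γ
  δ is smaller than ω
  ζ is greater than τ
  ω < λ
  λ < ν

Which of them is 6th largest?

κ

Piecing the relations together gives one ordering: τ < ζ < σ < κ < γ < δ < ω < λ < ν.
Counting 6 from the largest end gives κ.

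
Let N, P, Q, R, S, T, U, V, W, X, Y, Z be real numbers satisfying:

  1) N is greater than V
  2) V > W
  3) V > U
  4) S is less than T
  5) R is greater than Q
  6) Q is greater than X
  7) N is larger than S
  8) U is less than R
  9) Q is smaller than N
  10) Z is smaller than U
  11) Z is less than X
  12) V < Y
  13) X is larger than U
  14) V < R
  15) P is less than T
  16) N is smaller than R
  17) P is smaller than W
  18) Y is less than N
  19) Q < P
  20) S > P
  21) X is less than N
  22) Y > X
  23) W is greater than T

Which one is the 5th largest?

The consecutive relations fix a unique order: Z < U < X < Q < P < S < T < W < V < Y < N < R.
Counting 5 from the largest end gives W.

W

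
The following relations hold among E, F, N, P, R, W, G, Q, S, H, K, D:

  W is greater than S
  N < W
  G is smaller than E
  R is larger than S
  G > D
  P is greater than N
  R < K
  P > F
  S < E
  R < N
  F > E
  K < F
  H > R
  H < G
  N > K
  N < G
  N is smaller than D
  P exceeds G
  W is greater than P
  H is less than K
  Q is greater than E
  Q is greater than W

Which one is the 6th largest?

G

The consecutive relations fix a unique order: S < R < H < K < N < D < G < E < F < P < W < Q.
Counting 6 from the largest end gives G.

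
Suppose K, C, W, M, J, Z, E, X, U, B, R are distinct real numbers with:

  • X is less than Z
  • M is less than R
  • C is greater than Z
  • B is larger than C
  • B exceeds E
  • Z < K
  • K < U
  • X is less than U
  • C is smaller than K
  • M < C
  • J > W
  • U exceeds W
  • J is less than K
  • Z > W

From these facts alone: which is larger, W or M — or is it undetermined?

Following every chain through W: above W we get J, Z, C, K, B, U.
M is not reached, and no chain runs the other way from M to W.
So the given relations leave the order of W and M undetermined.

undetermined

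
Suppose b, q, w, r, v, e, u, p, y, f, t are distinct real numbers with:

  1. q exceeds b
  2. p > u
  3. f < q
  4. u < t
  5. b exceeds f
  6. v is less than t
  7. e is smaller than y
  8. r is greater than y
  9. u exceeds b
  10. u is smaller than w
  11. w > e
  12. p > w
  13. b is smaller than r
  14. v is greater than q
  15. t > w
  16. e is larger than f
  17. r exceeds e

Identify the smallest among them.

f

Chaining upward from f: directly above it, b, q, e; then v, u, w, y, r; then p, t.
That covers every other element, and nothing is given below f, so f is the smallest.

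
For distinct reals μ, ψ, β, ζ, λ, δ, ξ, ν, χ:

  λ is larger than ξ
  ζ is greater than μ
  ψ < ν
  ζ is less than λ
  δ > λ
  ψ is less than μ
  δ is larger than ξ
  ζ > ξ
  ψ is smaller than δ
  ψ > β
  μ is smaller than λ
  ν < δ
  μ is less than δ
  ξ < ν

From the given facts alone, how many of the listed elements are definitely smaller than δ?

The elements the relations force below δ are β, ψ, ξ, ν, μ, ζ, λ — no chain reaches any other.
That is 7.

7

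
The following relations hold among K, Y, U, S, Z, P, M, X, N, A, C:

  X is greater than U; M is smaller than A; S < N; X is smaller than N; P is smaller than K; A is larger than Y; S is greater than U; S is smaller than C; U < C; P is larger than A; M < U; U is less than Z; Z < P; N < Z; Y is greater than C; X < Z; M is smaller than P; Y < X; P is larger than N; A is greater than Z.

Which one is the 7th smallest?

The consecutive relations fix a unique order: M < U < S < C < Y < X < N < Z < A < P < K.
Counting 7 from the smallest end gives N.

N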